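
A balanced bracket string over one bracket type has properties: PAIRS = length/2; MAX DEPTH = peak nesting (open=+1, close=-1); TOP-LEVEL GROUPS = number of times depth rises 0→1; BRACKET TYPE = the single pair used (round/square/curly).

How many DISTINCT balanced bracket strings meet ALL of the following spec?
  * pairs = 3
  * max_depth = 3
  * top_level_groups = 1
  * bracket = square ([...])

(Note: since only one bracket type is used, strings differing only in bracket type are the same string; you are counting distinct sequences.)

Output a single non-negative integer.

Spec: pairs=3 depth=3 groups=1
Count(depth <= 3) = 2
Count(depth <= 2) = 1
Count(depth == 3) = 2 - 1 = 1

Answer: 1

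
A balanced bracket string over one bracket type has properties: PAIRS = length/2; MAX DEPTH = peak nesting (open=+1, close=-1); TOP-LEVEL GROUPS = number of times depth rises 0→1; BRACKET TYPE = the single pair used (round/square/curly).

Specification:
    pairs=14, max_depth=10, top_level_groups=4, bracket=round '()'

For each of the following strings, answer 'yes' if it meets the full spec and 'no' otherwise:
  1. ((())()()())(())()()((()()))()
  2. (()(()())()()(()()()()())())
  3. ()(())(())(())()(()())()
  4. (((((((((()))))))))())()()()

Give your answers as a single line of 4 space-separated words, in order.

String 1 '((())()()())(())()()((()()))()': depth seq [1 2 3 2 1 2 1 2 1 2 1 0 1 2 1 0 1 0 1 0 1 2 3 2 3 2 1 0 1 0]
  -> pairs=15 depth=3 groups=6 -> no
String 2 '(()(()())()()(()()()()())())': depth seq [1 2 1 2 3 2 3 2 1 2 1 2 1 2 3 2 3 2 3 2 3 2 3 2 1 2 1 0]
  -> pairs=14 depth=3 groups=1 -> no
String 3 '()(())(())(())()(()())()': depth seq [1 0 1 2 1 0 1 2 1 0 1 2 1 0 1 0 1 2 1 2 1 0 1 0]
  -> pairs=12 depth=2 groups=7 -> no
String 4 '(((((((((()))))))))())()()()': depth seq [1 2 3 4 5 6 7 8 9 10 9 8 7 6 5 4 3 2 1 2 1 0 1 0 1 0 1 0]
  -> pairs=14 depth=10 groups=4 -> yes

Answer: no no no yes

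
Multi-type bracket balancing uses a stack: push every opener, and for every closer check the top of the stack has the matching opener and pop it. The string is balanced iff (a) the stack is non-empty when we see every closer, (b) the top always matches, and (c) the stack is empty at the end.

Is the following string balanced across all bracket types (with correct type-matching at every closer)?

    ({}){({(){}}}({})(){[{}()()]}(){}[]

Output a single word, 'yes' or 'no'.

Answer: no

Derivation:
pos 0: push '('; stack = (
pos 1: push '{'; stack = ({
pos 2: '}' matches '{'; pop; stack = (
pos 3: ')' matches '('; pop; stack = (empty)
pos 4: push '{'; stack = {
pos 5: push '('; stack = {(
pos 6: push '{'; stack = {({
pos 7: push '('; stack = {({(
pos 8: ')' matches '('; pop; stack = {({
pos 9: push '{'; stack = {({{
pos 10: '}' matches '{'; pop; stack = {({
pos 11: '}' matches '{'; pop; stack = {(
pos 12: saw closer '}' but top of stack is '(' (expected ')') → INVALID
Verdict: type mismatch at position 12: '}' closes '(' → no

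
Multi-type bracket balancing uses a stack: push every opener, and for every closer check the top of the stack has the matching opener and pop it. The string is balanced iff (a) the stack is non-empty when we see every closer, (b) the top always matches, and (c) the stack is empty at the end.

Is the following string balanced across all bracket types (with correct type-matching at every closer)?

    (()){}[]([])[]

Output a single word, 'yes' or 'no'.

Answer: yes

Derivation:
pos 0: push '('; stack = (
pos 1: push '('; stack = ((
pos 2: ')' matches '('; pop; stack = (
pos 3: ')' matches '('; pop; stack = (empty)
pos 4: push '{'; stack = {
pos 5: '}' matches '{'; pop; stack = (empty)
pos 6: push '['; stack = [
pos 7: ']' matches '['; pop; stack = (empty)
pos 8: push '('; stack = (
pos 9: push '['; stack = ([
pos 10: ']' matches '['; pop; stack = (
pos 11: ')' matches '('; pop; stack = (empty)
pos 12: push '['; stack = [
pos 13: ']' matches '['; pop; stack = (empty)
end: stack empty → VALID
Verdict: properly nested → yes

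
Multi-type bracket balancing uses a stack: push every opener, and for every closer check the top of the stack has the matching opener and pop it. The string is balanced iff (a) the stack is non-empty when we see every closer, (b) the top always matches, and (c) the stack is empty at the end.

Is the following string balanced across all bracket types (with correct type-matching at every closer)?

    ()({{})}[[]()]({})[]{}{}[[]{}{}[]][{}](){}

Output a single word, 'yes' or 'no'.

pos 0: push '('; stack = (
pos 1: ')' matches '('; pop; stack = (empty)
pos 2: push '('; stack = (
pos 3: push '{'; stack = ({
pos 4: push '{'; stack = ({{
pos 5: '}' matches '{'; pop; stack = ({
pos 6: saw closer ')' but top of stack is '{' (expected '}') → INVALID
Verdict: type mismatch at position 6: ')' closes '{' → no

Answer: no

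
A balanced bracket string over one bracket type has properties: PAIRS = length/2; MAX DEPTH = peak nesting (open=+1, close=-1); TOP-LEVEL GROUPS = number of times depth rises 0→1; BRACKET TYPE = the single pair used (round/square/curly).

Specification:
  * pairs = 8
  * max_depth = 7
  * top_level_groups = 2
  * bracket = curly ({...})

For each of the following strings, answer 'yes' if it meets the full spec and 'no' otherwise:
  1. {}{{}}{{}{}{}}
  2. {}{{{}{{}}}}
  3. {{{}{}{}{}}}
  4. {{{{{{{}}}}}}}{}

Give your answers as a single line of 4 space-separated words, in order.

String 1 '{}{{}}{{}{}{}}': depth seq [1 0 1 2 1 0 1 2 1 2 1 2 1 0]
  -> pairs=7 depth=2 groups=3 -> no
String 2 '{}{{{}{{}}}}': depth seq [1 0 1 2 3 2 3 4 3 2 1 0]
  -> pairs=6 depth=4 groups=2 -> no
String 3 '{{{}{}{}{}}}': depth seq [1 2 3 2 3 2 3 2 3 2 1 0]
  -> pairs=6 depth=3 groups=1 -> no
String 4 '{{{{{{{}}}}}}}{}': depth seq [1 2 3 4 5 6 7 6 5 4 3 2 1 0 1 0]
  -> pairs=8 depth=7 groups=2 -> yes

Answer: no no no yes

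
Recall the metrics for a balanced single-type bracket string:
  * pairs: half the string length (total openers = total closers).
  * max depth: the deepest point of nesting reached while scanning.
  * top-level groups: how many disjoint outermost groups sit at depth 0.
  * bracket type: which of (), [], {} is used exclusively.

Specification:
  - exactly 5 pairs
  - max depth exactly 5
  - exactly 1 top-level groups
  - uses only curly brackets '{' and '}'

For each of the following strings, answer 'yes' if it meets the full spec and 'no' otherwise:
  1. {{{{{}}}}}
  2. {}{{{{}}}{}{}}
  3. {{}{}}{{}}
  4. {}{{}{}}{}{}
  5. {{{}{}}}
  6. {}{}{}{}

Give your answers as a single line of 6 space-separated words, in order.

String 1 '{{{{{}}}}}': depth seq [1 2 3 4 5 4 3 2 1 0]
  -> pairs=5 depth=5 groups=1 -> yes
String 2 '{}{{{{}}}{}{}}': depth seq [1 0 1 2 3 4 3 2 1 2 1 2 1 0]
  -> pairs=7 depth=4 groups=2 -> no
String 3 '{{}{}}{{}}': depth seq [1 2 1 2 1 0 1 2 1 0]
  -> pairs=5 depth=2 groups=2 -> no
String 4 '{}{{}{}}{}{}': depth seq [1 0 1 2 1 2 1 0 1 0 1 0]
  -> pairs=6 depth=2 groups=4 -> no
String 5 '{{{}{}}}': depth seq [1 2 3 2 3 2 1 0]
  -> pairs=4 depth=3 groups=1 -> no
String 6 '{}{}{}{}': depth seq [1 0 1 0 1 0 1 0]
  -> pairs=4 depth=1 groups=4 -> no

Answer: yes no no no no no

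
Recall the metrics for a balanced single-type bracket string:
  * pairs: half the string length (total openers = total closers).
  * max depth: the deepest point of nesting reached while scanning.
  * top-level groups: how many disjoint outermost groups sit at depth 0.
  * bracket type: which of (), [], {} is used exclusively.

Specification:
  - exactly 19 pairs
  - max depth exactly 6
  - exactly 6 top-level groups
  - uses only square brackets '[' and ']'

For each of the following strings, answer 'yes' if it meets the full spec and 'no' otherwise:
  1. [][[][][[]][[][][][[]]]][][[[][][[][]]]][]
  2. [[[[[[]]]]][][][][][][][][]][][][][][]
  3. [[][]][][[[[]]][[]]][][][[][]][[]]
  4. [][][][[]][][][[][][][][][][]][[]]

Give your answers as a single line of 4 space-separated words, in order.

String 1 '[][[][][[]][[][][][[]]]][][[[][][[][]]]][]': depth seq [1 0 1 2 1 2 1 2 3 2 1 2 3 2 3 2 3 2 3 4 3 2 1 0 1 0 1 2 3 2 3 2 3 4 3 4 3 2 1 0 1 0]
  -> pairs=21 depth=4 groups=5 -> no
String 2 '[[[[[[]]]]][][][][][][][][]][][][][][]': depth seq [1 2 3 4 5 6 5 4 3 2 1 2 1 2 1 2 1 2 1 2 1 2 1 2 1 2 1 0 1 0 1 0 1 0 1 0 1 0]
  -> pairs=19 depth=6 groups=6 -> yes
String 3 '[[][]][][[[[]]][[]]][][][[][]][[]]': depth seq [1 2 1 2 1 0 1 0 1 2 3 4 3 2 1 2 3 2 1 0 1 0 1 0 1 2 1 2 1 0 1 2 1 0]
  -> pairs=17 depth=4 groups=7 -> no
String 4 '[][][][[]][][][[][][][][][][]][[]]': depth seq [1 0 1 0 1 0 1 2 1 0 1 0 1 0 1 2 1 2 1 2 1 2 1 2 1 2 1 2 1 0 1 2 1 0]
  -> pairs=17 depth=2 groups=8 -> no

Answer: no yes no no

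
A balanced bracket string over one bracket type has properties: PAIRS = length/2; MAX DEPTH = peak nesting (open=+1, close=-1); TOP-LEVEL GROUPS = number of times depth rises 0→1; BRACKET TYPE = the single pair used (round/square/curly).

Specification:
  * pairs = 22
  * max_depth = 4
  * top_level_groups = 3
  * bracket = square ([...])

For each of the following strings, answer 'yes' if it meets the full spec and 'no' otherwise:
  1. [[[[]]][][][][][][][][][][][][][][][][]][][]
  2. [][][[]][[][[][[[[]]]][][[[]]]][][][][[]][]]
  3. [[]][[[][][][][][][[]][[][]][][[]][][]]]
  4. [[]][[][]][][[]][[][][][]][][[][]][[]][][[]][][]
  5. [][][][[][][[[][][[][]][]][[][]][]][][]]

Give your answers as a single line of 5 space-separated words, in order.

Answer: yes no no no no

Derivation:
String 1 '[[[[]]][][][][][][][][][][][][][][][][]][][]': depth seq [1 2 3 4 3 2 1 2 1 2 1 2 1 2 1 2 1 2 1 2 1 2 1 2 1 2 1 2 1 2 1 2 1 2 1 2 1 2 1 0 1 0 1 0]
  -> pairs=22 depth=4 groups=3 -> yes
String 2 '[][][[]][[][[][[[[]]]][][[[]]]][][][][[]][]]': depth seq [1 0 1 0 1 2 1 0 1 2 1 2 3 2 3 4 5 6 5 4 3 2 3 2 3 4 5 4 3 2 1 2 1 2 1 2 1 2 3 2 1 2 1 0]
  -> pairs=22 depth=6 groups=4 -> no
String 3 '[[]][[[][][][][][][[]][[][]][][[]][][]]]': depth seq [1 2 1 0 1 2 3 2 3 2 3 2 3 2 3 2 3 2 3 4 3 2 3 4 3 4 3 2 3 2 3 4 3 2 3 2 3 2 1 0]
  -> pairs=20 depth=4 groups=2 -> no
String 4 '[[]][[][]][][[]][[][][][]][][[][]][[]][][[]][][]': depth seq [1 2 1 0 1 2 1 2 1 0 1 0 1 2 1 0 1 2 1 2 1 2 1 2 1 0 1 0 1 2 1 2 1 0 1 2 1 0 1 0 1 2 1 0 1 0 1 0]
  -> pairs=24 depth=2 groups=12 -> no
String 5 '[][][][[][][[[][][[][]][]][[][]][]][][]]': depth seq [1 0 1 0 1 0 1 2 1 2 1 2 3 4 3 4 3 4 5 4 5 4 3 4 3 2 3 4 3 4 3 2 3 2 1 2 1 2 1 0]
  -> pairs=20 depth=5 groups=4 -> no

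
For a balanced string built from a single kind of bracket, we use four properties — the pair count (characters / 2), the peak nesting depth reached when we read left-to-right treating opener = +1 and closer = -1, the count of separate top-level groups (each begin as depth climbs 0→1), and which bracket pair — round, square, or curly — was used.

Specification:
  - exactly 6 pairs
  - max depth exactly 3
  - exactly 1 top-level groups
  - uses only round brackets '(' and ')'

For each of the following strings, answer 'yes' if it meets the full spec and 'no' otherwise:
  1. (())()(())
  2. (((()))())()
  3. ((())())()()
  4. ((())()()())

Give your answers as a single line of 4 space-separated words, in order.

String 1 '(())()(())': depth seq [1 2 1 0 1 0 1 2 1 0]
  -> pairs=5 depth=2 groups=3 -> no
String 2 '(((()))())()': depth seq [1 2 3 4 3 2 1 2 1 0 1 0]
  -> pairs=6 depth=4 groups=2 -> no
String 3 '((())())()()': depth seq [1 2 3 2 1 2 1 0 1 0 1 0]
  -> pairs=6 depth=3 groups=3 -> no
String 4 '((())()()())': depth seq [1 2 3 2 1 2 1 2 1 2 1 0]
  -> pairs=6 depth=3 groups=1 -> yes

Answer: no no no yes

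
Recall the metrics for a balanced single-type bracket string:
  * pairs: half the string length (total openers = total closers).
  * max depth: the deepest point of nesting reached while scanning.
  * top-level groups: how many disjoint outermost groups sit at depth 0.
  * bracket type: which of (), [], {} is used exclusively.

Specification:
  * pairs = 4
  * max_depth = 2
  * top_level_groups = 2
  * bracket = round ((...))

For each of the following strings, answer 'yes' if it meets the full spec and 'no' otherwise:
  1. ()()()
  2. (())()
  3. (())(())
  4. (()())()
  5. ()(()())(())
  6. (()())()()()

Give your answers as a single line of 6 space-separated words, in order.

String 1 '()()()': depth seq [1 0 1 0 1 0]
  -> pairs=3 depth=1 groups=3 -> no
String 2 '(())()': depth seq [1 2 1 0 1 0]
  -> pairs=3 depth=2 groups=2 -> no
String 3 '(())(())': depth seq [1 2 1 0 1 2 1 0]
  -> pairs=4 depth=2 groups=2 -> yes
String 4 '(()())()': depth seq [1 2 1 2 1 0 1 0]
  -> pairs=4 depth=2 groups=2 -> yes
String 5 '()(()())(())': depth seq [1 0 1 2 1 2 1 0 1 2 1 0]
  -> pairs=6 depth=2 groups=3 -> no
String 6 '(()())()()()': depth seq [1 2 1 2 1 0 1 0 1 0 1 0]
  -> pairs=6 depth=2 groups=4 -> no

Answer: no no yes yes no no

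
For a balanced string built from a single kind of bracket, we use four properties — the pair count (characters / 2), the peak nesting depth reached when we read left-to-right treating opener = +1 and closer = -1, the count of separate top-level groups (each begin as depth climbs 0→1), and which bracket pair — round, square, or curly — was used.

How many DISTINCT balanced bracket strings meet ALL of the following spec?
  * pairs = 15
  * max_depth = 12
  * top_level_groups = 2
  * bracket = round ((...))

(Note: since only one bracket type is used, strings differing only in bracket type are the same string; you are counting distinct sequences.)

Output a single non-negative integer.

Spec: pairs=15 depth=12 groups=2
Count(depth <= 12) = 2674390
Count(depth <= 11) = 2673844
Count(depth == 12) = 2674390 - 2673844 = 546

Answer: 546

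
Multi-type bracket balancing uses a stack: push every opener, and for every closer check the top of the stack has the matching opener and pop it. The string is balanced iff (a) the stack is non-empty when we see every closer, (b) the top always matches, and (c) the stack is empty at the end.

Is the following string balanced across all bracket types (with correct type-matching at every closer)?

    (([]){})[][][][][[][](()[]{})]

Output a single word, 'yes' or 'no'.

Answer: yes

Derivation:
pos 0: push '('; stack = (
pos 1: push '('; stack = ((
pos 2: push '['; stack = (([
pos 3: ']' matches '['; pop; stack = ((
pos 4: ')' matches '('; pop; stack = (
pos 5: push '{'; stack = ({
pos 6: '}' matches '{'; pop; stack = (
pos 7: ')' matches '('; pop; stack = (empty)
pos 8: push '['; stack = [
pos 9: ']' matches '['; pop; stack = (empty)
pos 10: push '['; stack = [
pos 11: ']' matches '['; pop; stack = (empty)
pos 12: push '['; stack = [
pos 13: ']' matches '['; pop; stack = (empty)
pos 14: push '['; stack = [
pos 15: ']' matches '['; pop; stack = (empty)
pos 16: push '['; stack = [
pos 17: push '['; stack = [[
pos 18: ']' matches '['; pop; stack = [
pos 19: push '['; stack = [[
pos 20: ']' matches '['; pop; stack = [
pos 21: push '('; stack = [(
pos 22: push '('; stack = [((
pos 23: ')' matches '('; pop; stack = [(
pos 24: push '['; stack = [([
pos 25: ']' matches '['; pop; stack = [(
pos 26: push '{'; stack = [({
pos 27: '}' matches '{'; pop; stack = [(
pos 28: ')' matches '('; pop; stack = [
pos 29: ']' matches '['; pop; stack = (empty)
end: stack empty → VALID
Verdict: properly nested → yes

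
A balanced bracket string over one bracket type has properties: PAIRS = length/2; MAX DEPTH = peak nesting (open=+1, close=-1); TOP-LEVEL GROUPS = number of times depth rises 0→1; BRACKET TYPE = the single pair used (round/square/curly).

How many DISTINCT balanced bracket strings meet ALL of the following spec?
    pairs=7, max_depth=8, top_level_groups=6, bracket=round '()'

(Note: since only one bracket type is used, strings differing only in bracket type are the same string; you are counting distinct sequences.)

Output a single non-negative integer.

Answer: 0

Derivation:
Spec: pairs=7 depth=8 groups=6
Count(depth <= 8) = 6
Count(depth <= 7) = 6
Count(depth == 8) = 6 - 6 = 0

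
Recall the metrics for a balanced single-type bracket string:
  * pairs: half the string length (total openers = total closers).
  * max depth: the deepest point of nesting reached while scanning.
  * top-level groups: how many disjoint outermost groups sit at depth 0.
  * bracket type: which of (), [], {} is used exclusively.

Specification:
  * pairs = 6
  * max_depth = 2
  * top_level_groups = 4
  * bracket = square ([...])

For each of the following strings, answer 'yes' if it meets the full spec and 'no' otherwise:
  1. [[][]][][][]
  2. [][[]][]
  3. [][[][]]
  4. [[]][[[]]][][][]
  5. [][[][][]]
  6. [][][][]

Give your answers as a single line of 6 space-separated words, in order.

String 1 '[[][]][][][]': depth seq [1 2 1 2 1 0 1 0 1 0 1 0]
  -> pairs=6 depth=2 groups=4 -> yes
String 2 '[][[]][]': depth seq [1 0 1 2 1 0 1 0]
  -> pairs=4 depth=2 groups=3 -> no
String 3 '[][[][]]': depth seq [1 0 1 2 1 2 1 0]
  -> pairs=4 depth=2 groups=2 -> no
String 4 '[[]][[[]]][][][]': depth seq [1 2 1 0 1 2 3 2 1 0 1 0 1 0 1 0]
  -> pairs=8 depth=3 groups=5 -> no
String 5 '[][[][][]]': depth seq [1 0 1 2 1 2 1 2 1 0]
  -> pairs=5 depth=2 groups=2 -> no
String 6 '[][][][]': depth seq [1 0 1 0 1 0 1 0]
  -> pairs=4 depth=1 groups=4 -> no

Answer: yes no no no no no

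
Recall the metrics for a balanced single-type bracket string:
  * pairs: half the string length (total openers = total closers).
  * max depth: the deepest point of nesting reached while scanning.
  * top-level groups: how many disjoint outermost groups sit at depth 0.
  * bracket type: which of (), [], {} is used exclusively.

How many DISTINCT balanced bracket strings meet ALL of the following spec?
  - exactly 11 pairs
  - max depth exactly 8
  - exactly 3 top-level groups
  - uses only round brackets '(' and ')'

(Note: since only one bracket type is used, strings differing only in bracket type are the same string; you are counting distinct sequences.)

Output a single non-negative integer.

Spec: pairs=11 depth=8 groups=3
Count(depth <= 8) = 11931
Count(depth <= 7) = 11886
Count(depth == 8) = 11931 - 11886 = 45

Answer: 45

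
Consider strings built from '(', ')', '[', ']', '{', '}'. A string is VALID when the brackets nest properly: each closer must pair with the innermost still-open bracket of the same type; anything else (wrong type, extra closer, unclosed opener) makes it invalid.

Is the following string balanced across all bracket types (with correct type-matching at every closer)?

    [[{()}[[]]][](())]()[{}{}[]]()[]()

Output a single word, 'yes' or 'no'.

pos 0: push '['; stack = [
pos 1: push '['; stack = [[
pos 2: push '{'; stack = [[{
pos 3: push '('; stack = [[{(
pos 4: ')' matches '('; pop; stack = [[{
pos 5: '}' matches '{'; pop; stack = [[
pos 6: push '['; stack = [[[
pos 7: push '['; stack = [[[[
pos 8: ']' matches '['; pop; stack = [[[
pos 9: ']' matches '['; pop; stack = [[
pos 10: ']' matches '['; pop; stack = [
pos 11: push '['; stack = [[
pos 12: ']' matches '['; pop; stack = [
pos 13: push '('; stack = [(
pos 14: push '('; stack = [((
pos 15: ')' matches '('; pop; stack = [(
pos 16: ')' matches '('; pop; stack = [
pos 17: ']' matches '['; pop; stack = (empty)
pos 18: push '('; stack = (
pos 19: ')' matches '('; pop; stack = (empty)
pos 20: push '['; stack = [
pos 21: push '{'; stack = [{
pos 22: '}' matches '{'; pop; stack = [
pos 23: push '{'; stack = [{
pos 24: '}' matches '{'; pop; stack = [
pos 25: push '['; stack = [[
pos 26: ']' matches '['; pop; stack = [
pos 27: ']' matches '['; pop; stack = (empty)
pos 28: push '('; stack = (
pos 29: ')' matches '('; pop; stack = (empty)
pos 30: push '['; stack = [
pos 31: ']' matches '['; pop; stack = (empty)
pos 32: push '('; stack = (
pos 33: ')' matches '('; pop; stack = (empty)
end: stack empty → VALID
Verdict: properly nested → yes

Answer: yes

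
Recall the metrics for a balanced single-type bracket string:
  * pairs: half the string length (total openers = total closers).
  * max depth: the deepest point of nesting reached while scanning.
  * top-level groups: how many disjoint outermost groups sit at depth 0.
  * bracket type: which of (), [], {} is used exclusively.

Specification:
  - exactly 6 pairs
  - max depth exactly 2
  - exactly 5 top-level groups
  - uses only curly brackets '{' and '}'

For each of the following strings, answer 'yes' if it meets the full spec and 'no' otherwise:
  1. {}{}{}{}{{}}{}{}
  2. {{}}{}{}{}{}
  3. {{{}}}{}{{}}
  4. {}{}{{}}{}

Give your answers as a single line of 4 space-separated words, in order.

String 1 '{}{}{}{}{{}}{}{}': depth seq [1 0 1 0 1 0 1 0 1 2 1 0 1 0 1 0]
  -> pairs=8 depth=2 groups=7 -> no
String 2 '{{}}{}{}{}{}': depth seq [1 2 1 0 1 0 1 0 1 0 1 0]
  -> pairs=6 depth=2 groups=5 -> yes
String 3 '{{{}}}{}{{}}': depth seq [1 2 3 2 1 0 1 0 1 2 1 0]
  -> pairs=6 depth=3 groups=3 -> no
String 4 '{}{}{{}}{}': depth seq [1 0 1 0 1 2 1 0 1 0]
  -> pairs=5 depth=2 groups=4 -> no

Answer: no yes no no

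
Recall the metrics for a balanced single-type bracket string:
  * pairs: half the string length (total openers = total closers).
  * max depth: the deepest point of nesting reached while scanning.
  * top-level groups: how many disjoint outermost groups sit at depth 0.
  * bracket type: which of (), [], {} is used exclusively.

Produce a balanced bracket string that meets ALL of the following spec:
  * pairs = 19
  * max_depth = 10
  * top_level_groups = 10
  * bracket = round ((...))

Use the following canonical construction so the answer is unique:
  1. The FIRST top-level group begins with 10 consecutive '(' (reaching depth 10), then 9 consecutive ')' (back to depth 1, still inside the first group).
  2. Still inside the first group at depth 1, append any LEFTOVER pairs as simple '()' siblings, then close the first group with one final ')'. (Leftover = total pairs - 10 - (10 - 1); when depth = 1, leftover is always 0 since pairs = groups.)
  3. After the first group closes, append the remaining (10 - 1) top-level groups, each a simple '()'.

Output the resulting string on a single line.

Spec: pairs=19 depth=10 groups=10
Leftover pairs = 19 - 10 - (10-1) = 0
First group: deep chain of depth 10 + 0 sibling pairs
Remaining 9 groups: simple '()' each

Answer: (((((((((())))))))))()()()()()()()()()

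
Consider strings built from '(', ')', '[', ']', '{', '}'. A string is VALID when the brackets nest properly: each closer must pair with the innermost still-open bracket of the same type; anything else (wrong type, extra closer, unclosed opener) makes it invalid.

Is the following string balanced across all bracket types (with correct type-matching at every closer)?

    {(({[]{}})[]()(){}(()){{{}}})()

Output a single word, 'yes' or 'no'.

Answer: no

Derivation:
pos 0: push '{'; stack = {
pos 1: push '('; stack = {(
pos 2: push '('; stack = {((
pos 3: push '{'; stack = {(({
pos 4: push '['; stack = {(({[
pos 5: ']' matches '['; pop; stack = {(({
pos 6: push '{'; stack = {(({{
pos 7: '}' matches '{'; pop; stack = {(({
pos 8: '}' matches '{'; pop; stack = {((
pos 9: ')' matches '('; pop; stack = {(
pos 10: push '['; stack = {([
pos 11: ']' matches '['; pop; stack = {(
pos 12: push '('; stack = {((
pos 13: ')' matches '('; pop; stack = {(
pos 14: push '('; stack = {((
pos 15: ')' matches '('; pop; stack = {(
pos 16: push '{'; stack = {({
pos 17: '}' matches '{'; pop; stack = {(
pos 18: push '('; stack = {((
pos 19: push '('; stack = {(((
pos 20: ')' matches '('; pop; stack = {((
pos 21: ')' matches '('; pop; stack = {(
pos 22: push '{'; stack = {({
pos 23: push '{'; stack = {({{
pos 24: push '{'; stack = {({{{
pos 25: '}' matches '{'; pop; stack = {({{
pos 26: '}' matches '{'; pop; stack = {({
pos 27: '}' matches '{'; pop; stack = {(
pos 28: ')' matches '('; pop; stack = {
pos 29: push '('; stack = {(
pos 30: ')' matches '('; pop; stack = {
end: stack still non-empty ({) → INVALID
Verdict: unclosed openers at end: { → no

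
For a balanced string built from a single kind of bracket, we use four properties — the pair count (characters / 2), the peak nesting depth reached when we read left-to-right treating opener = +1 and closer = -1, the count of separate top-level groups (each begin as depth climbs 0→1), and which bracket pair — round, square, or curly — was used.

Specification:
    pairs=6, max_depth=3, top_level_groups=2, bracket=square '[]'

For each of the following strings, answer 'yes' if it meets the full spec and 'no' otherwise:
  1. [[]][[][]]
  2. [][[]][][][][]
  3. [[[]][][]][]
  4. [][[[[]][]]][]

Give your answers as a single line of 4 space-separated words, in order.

Answer: no no yes no

Derivation:
String 1 '[[]][[][]]': depth seq [1 2 1 0 1 2 1 2 1 0]
  -> pairs=5 depth=2 groups=2 -> no
String 2 '[][[]][][][][]': depth seq [1 0 1 2 1 0 1 0 1 0 1 0 1 0]
  -> pairs=7 depth=2 groups=6 -> no
String 3 '[[[]][][]][]': depth seq [1 2 3 2 1 2 1 2 1 0 1 0]
  -> pairs=6 depth=3 groups=2 -> yes
String 4 '[][[[[]][]]][]': depth seq [1 0 1 2 3 4 3 2 3 2 1 0 1 0]
  -> pairs=7 depth=4 groups=3 -> no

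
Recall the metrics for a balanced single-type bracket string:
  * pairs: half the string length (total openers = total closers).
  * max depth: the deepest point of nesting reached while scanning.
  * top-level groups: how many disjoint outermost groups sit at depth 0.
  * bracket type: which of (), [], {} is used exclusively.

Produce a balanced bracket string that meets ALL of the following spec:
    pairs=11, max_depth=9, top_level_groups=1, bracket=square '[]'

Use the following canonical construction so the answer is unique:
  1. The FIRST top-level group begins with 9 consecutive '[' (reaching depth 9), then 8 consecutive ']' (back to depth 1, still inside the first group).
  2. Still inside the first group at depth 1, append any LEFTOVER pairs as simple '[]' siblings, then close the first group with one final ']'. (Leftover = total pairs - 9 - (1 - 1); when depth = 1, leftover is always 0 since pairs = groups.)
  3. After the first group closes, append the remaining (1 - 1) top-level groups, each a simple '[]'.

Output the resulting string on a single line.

Spec: pairs=11 depth=9 groups=1
Leftover pairs = 11 - 9 - (1-1) = 2
First group: deep chain of depth 9 + 2 sibling pairs
Remaining 0 groups: simple '[]' each

Answer: [[[[[[[[[]]]]]]]][][]]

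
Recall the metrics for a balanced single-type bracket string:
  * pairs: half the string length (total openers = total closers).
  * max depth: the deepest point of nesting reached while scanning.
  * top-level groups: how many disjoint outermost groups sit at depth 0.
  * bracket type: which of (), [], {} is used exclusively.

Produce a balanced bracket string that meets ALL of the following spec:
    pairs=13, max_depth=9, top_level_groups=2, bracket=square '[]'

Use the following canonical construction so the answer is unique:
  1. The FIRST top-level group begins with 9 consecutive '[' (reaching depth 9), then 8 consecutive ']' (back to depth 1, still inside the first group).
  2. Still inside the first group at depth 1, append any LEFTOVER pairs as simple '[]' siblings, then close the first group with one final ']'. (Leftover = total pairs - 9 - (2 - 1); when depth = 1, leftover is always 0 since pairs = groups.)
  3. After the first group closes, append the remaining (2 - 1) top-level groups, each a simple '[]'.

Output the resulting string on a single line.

Spec: pairs=13 depth=9 groups=2
Leftover pairs = 13 - 9 - (2-1) = 3
First group: deep chain of depth 9 + 3 sibling pairs
Remaining 1 groups: simple '[]' each

Answer: [[[[[[[[[]]]]]]]][][][]][]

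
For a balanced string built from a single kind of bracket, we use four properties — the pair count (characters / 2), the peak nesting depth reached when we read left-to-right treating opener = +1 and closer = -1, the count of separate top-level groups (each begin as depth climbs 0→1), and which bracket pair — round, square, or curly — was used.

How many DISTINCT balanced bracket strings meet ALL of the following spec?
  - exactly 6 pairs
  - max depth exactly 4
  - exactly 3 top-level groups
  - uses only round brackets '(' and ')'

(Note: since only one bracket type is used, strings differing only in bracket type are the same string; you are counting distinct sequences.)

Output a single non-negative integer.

Spec: pairs=6 depth=4 groups=3
Count(depth <= 4) = 28
Count(depth <= 3) = 25
Count(depth == 4) = 28 - 25 = 3

Answer: 3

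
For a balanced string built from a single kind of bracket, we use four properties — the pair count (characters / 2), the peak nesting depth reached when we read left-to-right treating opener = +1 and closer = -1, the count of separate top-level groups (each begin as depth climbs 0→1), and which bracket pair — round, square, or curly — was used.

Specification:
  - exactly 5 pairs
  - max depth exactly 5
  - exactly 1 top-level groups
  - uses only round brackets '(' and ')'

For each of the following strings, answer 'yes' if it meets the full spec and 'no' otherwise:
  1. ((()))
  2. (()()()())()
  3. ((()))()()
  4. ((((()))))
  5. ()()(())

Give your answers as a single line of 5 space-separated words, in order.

Answer: no no no yes no

Derivation:
String 1 '((()))': depth seq [1 2 3 2 1 0]
  -> pairs=3 depth=3 groups=1 -> no
String 2 '(()()()())()': depth seq [1 2 1 2 1 2 1 2 1 0 1 0]
  -> pairs=6 depth=2 groups=2 -> no
String 3 '((()))()()': depth seq [1 2 3 2 1 0 1 0 1 0]
  -> pairs=5 depth=3 groups=3 -> no
String 4 '((((()))))': depth seq [1 2 3 4 5 4 3 2 1 0]
  -> pairs=5 depth=5 groups=1 -> yes
String 5 '()()(())': depth seq [1 0 1 0 1 2 1 0]
  -> pairs=4 depth=2 groups=3 -> no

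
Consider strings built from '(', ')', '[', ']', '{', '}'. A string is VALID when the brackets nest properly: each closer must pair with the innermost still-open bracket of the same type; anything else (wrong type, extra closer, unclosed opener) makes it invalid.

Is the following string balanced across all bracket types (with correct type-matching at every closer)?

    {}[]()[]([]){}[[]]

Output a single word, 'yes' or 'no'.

pos 0: push '{'; stack = {
pos 1: '}' matches '{'; pop; stack = (empty)
pos 2: push '['; stack = [
pos 3: ']' matches '['; pop; stack = (empty)
pos 4: push '('; stack = (
pos 5: ')' matches '('; pop; stack = (empty)
pos 6: push '['; stack = [
pos 7: ']' matches '['; pop; stack = (empty)
pos 8: push '('; stack = (
pos 9: push '['; stack = ([
pos 10: ']' matches '['; pop; stack = (
pos 11: ')' matches '('; pop; stack = (empty)
pos 12: push '{'; stack = {
pos 13: '}' matches '{'; pop; stack = (empty)
pos 14: push '['; stack = [
pos 15: push '['; stack = [[
pos 16: ']' matches '['; pop; stack = [
pos 17: ']' matches '['; pop; stack = (empty)
end: stack empty → VALID
Verdict: properly nested → yes

Answer: yes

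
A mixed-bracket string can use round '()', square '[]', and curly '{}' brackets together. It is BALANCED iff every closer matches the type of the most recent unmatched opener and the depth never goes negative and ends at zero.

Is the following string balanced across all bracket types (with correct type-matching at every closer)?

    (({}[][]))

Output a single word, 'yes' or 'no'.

Answer: yes

Derivation:
pos 0: push '('; stack = (
pos 1: push '('; stack = ((
pos 2: push '{'; stack = (({
pos 3: '}' matches '{'; pop; stack = ((
pos 4: push '['; stack = (([
pos 5: ']' matches '['; pop; stack = ((
pos 6: push '['; stack = (([
pos 7: ']' matches '['; pop; stack = ((
pos 8: ')' matches '('; pop; stack = (
pos 9: ')' matches '('; pop; stack = (empty)
end: stack empty → VALID
Verdict: properly nested → yes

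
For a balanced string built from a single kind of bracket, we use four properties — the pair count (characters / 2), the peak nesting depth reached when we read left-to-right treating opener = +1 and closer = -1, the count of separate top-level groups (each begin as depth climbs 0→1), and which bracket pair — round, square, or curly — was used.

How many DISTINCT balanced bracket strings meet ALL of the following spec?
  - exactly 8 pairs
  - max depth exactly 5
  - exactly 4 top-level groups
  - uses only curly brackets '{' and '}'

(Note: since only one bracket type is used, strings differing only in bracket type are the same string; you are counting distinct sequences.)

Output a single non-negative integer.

Answer: 4

Derivation:
Spec: pairs=8 depth=5 groups=4
Count(depth <= 5) = 165
Count(depth <= 4) = 161
Count(depth == 5) = 165 - 161 = 4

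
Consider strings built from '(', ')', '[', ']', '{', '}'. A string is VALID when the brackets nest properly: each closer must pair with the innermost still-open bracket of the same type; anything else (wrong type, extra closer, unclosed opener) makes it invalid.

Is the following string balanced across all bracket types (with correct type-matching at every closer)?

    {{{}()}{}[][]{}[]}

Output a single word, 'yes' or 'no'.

Answer: yes

Derivation:
pos 0: push '{'; stack = {
pos 1: push '{'; stack = {{
pos 2: push '{'; stack = {{{
pos 3: '}' matches '{'; pop; stack = {{
pos 4: push '('; stack = {{(
pos 5: ')' matches '('; pop; stack = {{
pos 6: '}' matches '{'; pop; stack = {
pos 7: push '{'; stack = {{
pos 8: '}' matches '{'; pop; stack = {
pos 9: push '['; stack = {[
pos 10: ']' matches '['; pop; stack = {
pos 11: push '['; stack = {[
pos 12: ']' matches '['; pop; stack = {
pos 13: push '{'; stack = {{
pos 14: '}' matches '{'; pop; stack = {
pos 15: push '['; stack = {[
pos 16: ']' matches '['; pop; stack = {
pos 17: '}' matches '{'; pop; stack = (empty)
end: stack empty → VALID
Verdict: properly nested → yes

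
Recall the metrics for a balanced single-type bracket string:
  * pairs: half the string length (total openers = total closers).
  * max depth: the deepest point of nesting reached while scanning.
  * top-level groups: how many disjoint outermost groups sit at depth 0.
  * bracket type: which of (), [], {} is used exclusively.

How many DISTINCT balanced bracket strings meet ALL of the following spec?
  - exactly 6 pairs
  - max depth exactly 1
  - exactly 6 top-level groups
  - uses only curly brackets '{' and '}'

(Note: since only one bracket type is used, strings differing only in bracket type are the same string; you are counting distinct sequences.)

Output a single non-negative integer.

Spec: pairs=6 depth=1 groups=6
Count(depth <= 1) = 1
Count(depth <= 0) = 0
Count(depth == 1) = 1 - 0 = 1

Answer: 1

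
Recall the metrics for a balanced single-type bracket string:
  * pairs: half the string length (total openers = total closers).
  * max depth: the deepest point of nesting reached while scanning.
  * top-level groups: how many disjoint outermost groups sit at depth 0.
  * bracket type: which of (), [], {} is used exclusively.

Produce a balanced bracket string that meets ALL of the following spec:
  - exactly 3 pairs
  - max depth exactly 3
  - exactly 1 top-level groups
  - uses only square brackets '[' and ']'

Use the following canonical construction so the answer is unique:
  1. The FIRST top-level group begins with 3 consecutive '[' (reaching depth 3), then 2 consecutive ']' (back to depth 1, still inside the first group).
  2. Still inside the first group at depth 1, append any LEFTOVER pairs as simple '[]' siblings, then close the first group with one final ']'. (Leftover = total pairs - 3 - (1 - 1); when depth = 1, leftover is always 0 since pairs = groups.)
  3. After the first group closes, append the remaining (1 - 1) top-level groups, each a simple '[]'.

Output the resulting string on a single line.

Spec: pairs=3 depth=3 groups=1
Leftover pairs = 3 - 3 - (1-1) = 0
First group: deep chain of depth 3 + 0 sibling pairs
Remaining 0 groups: simple '[]' each

Answer: [[[]]]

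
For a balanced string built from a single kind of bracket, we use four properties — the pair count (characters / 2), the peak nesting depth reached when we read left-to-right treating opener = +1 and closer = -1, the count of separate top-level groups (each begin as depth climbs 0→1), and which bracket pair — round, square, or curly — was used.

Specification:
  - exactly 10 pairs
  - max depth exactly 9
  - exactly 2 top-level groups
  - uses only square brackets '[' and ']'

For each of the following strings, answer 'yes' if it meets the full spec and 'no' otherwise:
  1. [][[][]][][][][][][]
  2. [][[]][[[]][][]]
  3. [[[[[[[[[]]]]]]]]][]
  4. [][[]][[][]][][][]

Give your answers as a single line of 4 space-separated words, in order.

String 1 '[][[][]][][][][][][]': depth seq [1 0 1 2 1 2 1 0 1 0 1 0 1 0 1 0 1 0 1 0]
  -> pairs=10 depth=2 groups=8 -> no
String 2 '[][[]][[[]][][]]': depth seq [1 0 1 2 1 0 1 2 3 2 1 2 1 2 1 0]
  -> pairs=8 depth=3 groups=3 -> no
String 3 '[[[[[[[[[]]]]]]]]][]': depth seq [1 2 3 4 5 6 7 8 9 8 7 6 5 4 3 2 1 0 1 0]
  -> pairs=10 depth=9 groups=2 -> yes
String 4 '[][[]][[][]][][][]': depth seq [1 0 1 2 1 0 1 2 1 2 1 0 1 0 1 0 1 0]
  -> pairs=9 depth=2 groups=6 -> no

Answer: no no yes no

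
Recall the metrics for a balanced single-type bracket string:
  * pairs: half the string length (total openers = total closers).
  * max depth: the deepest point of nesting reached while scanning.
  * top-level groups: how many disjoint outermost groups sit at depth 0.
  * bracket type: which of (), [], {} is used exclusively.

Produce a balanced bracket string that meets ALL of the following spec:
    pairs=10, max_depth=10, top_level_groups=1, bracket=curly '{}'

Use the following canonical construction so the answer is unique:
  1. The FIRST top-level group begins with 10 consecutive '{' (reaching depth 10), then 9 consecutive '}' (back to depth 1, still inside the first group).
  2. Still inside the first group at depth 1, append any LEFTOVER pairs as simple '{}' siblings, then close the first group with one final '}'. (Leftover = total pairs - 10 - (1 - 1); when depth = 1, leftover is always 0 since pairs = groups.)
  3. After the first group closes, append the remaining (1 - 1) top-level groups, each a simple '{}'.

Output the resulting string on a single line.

Spec: pairs=10 depth=10 groups=1
Leftover pairs = 10 - 10 - (1-1) = 0
First group: deep chain of depth 10 + 0 sibling pairs
Remaining 0 groups: simple '{}' each

Answer: {{{{{{{{{{}}}}}}}}}}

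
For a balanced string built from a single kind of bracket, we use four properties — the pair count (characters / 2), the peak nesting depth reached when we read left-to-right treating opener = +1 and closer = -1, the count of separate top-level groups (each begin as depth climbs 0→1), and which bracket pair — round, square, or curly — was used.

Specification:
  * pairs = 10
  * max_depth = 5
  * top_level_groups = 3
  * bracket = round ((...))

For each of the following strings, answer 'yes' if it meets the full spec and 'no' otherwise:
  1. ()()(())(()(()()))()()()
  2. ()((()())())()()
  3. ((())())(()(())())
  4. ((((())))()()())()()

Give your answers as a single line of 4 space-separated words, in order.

Answer: no no no yes

Derivation:
String 1 '()()(())(()(()()))()()()': depth seq [1 0 1 0 1 2 1 0 1 2 1 2 3 2 3 2 1 0 1 0 1 0 1 0]
  -> pairs=12 depth=3 groups=7 -> no
String 2 '()((()())())()()': depth seq [1 0 1 2 3 2 3 2 1 2 1 0 1 0 1 0]
  -> pairs=8 depth=3 groups=4 -> no
String 3 '((())())(()(())())': depth seq [1 2 3 2 1 2 1 0 1 2 1 2 3 2 1 2 1 0]
  -> pairs=9 depth=3 groups=2 -> no
String 4 '((((())))()()())()()': depth seq [1 2 3 4 5 4 3 2 1 2 1 2 1 2 1 0 1 0 1 0]
  -> pairs=10 depth=5 groups=3 -> yes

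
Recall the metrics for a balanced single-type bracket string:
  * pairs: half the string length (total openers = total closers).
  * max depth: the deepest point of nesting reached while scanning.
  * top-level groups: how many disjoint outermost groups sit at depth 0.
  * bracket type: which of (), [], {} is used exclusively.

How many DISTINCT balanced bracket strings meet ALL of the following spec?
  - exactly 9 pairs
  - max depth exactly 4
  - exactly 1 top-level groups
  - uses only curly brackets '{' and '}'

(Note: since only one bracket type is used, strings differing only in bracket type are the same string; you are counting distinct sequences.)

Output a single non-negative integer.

Spec: pairs=9 depth=4 groups=1
Count(depth <= 4) = 610
Count(depth <= 3) = 128
Count(depth == 4) = 610 - 128 = 482

Answer: 482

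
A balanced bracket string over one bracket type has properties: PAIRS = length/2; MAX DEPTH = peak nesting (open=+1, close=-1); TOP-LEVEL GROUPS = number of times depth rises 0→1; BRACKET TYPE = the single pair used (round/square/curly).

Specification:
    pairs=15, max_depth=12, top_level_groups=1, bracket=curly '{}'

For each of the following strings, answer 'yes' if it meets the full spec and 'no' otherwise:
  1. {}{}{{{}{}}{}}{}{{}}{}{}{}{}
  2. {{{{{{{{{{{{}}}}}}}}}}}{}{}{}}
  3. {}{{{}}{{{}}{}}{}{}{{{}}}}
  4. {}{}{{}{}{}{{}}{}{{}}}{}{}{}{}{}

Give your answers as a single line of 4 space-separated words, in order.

Answer: no yes no no

Derivation:
String 1 '{}{}{{{}{}}{}}{}{{}}{}{}{}{}': depth seq [1 0 1 0 1 2 3 2 3 2 1 2 1 0 1 0 1 2 1 0 1 0 1 0 1 0 1 0]
  -> pairs=14 depth=3 groups=9 -> no
String 2 '{{{{{{{{{{{{}}}}}}}}}}}{}{}{}}': depth seq [1 2 3 4 5 6 7 8 9 10 11 12 11 10 9 8 7 6 5 4 3 2 1 2 1 2 1 2 1 0]
  -> pairs=15 depth=12 groups=1 -> yes
String 3 '{}{{{}}{{{}}{}}{}{}{{{}}}}': depth seq [1 0 1 2 3 2 1 2 3 4 3 2 3 2 1 2 1 2 1 2 3 4 3 2 1 0]
  -> pairs=13 depth=4 groups=2 -> no
String 4 '{}{}{{}{}{}{{}}{}{{}}}{}{}{}{}{}': depth seq [1 0 1 0 1 2 1 2 1 2 1 2 3 2 1 2 1 2 3 2 1 0 1 0 1 0 1 0 1 0 1 0]
  -> pairs=16 depth=3 groups=8 -> no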